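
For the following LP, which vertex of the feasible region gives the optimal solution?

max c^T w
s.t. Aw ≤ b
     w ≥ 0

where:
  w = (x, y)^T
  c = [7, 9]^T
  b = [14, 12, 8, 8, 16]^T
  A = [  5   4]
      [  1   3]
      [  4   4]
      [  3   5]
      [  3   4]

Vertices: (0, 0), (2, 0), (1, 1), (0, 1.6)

Evaluate the objective at each vertex of the feasible region:
  z(0, 0) = 0
  z(2, 0) = 14
  z(1, 1) = 16  ←
  z(0, 1.6) = 14.4
The maximum is at x = 1, y = 1.

(1, 1)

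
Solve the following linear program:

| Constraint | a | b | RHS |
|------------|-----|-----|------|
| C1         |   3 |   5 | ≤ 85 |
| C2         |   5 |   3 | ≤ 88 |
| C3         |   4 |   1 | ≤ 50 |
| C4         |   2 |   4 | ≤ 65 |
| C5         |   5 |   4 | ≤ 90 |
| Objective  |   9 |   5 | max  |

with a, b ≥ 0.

Evaluate the objective at each vertex of the feasible region:
  z(0, 0) = 0
  z(12.5, 0) = 112.5
  z(10, 10) = 140  ←
  z(8.462, 11.92) = 135.8
  z(7.5, 12.5) = 130
  z(0, 16.25) = 81.25
The maximum is at a = 10, b = 10.

a = 10, b = 10, z = 140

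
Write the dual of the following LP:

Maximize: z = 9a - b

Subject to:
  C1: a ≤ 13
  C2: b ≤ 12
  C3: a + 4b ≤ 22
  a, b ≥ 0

Primal max cᵀx s.t. Ax ≤ b, x ≥ 0  →  Dual min bᵀy s.t. Aᵀy ≥ c, y ≥ 0.

Minimize: z = 13y1 + 12y2 + 22y3

Subject to:
  y1 + y3 ≥ 9
  y2 + 4y3 ≥ -1
  y1, y2, y3 ≥ 0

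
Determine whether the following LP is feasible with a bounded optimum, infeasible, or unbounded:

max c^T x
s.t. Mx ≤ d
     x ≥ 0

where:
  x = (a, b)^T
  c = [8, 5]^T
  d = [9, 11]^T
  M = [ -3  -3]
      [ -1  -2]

Unbounded (objective can increase without bound)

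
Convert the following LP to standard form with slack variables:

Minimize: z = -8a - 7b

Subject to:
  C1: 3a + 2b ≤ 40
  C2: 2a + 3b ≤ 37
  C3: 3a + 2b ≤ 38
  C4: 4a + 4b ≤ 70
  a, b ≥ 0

min z = -8a - 7b

s.t.
  3a + 2b + s1 = 40
  2a + 3b + s2 = 37
  3a + 2b + s3 = 38
  4a + 4b + s4 = 70
  a, b, s1, s2, s3, s4 ≥ 0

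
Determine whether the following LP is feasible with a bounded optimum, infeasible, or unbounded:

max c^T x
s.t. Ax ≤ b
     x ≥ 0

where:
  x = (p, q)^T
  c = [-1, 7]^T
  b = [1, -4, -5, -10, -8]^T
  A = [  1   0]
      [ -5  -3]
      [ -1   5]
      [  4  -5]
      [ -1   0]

Infeasible (no feasible solution exists)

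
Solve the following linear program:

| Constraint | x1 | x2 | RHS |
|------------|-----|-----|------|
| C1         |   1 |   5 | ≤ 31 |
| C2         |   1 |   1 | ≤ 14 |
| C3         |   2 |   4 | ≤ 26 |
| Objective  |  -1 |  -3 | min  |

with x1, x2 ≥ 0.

Evaluate the objective at each vertex of the feasible region:
  z(0, 0) = 0
  z(13, 0) = -13
  z(1, 6) = -19  ←
  z(0, 6.2) = -18.6
The minimum is at x1 = 1, x2 = 6.

x1 = 1, x2 = 6, z = -19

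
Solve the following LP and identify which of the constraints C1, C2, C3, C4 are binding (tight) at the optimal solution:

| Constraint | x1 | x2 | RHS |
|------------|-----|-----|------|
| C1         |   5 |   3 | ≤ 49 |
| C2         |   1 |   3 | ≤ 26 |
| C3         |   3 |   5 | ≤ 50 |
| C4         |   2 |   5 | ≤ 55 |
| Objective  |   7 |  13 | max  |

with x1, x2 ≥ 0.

At x1 = 5, x2 = 7, compute slack b - a·x for each constraint:
  C1: 49 − 46 = 3  (slack)
  C2: 26 − 26 = 0  (binding)
  C3: 50 − 50 = 0  (binding)
  C4: 55 − 45 = 10  (slack)

Optimal: x1 = 5, x2 = 7
Binding: C2, C3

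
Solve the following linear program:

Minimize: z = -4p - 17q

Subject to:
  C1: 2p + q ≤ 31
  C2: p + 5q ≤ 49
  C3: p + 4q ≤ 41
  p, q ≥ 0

Evaluate the objective at each vertex of the feasible region:
  z(0, 0) = 0
  z(15.5, 0) = -62
  z(11.86, 7.286) = -171.3
  z(9, 8) = -172  ←
  z(0, 9.8) = -166.6
The minimum is at p = 9, q = 8.

p = 9, q = 8, z = -172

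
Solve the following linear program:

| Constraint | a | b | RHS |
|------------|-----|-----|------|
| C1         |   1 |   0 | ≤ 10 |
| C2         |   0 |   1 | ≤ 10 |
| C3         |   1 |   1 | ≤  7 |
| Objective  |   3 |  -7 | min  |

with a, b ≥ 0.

Evaluate the objective at each vertex of the feasible region:
  z(0, 0) = 0
  z(7, 0) = 21
  z(0, 7) = -49  ←
The minimum is at a = 0, b = 7.

a = 0, b = 7, z = -49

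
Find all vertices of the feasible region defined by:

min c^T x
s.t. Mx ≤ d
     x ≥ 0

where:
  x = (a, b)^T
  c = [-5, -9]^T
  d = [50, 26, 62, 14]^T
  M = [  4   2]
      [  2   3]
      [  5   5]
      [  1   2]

(0, 0), (12.4, 0), (11.2, 1.2), (10, 2), (0, 7)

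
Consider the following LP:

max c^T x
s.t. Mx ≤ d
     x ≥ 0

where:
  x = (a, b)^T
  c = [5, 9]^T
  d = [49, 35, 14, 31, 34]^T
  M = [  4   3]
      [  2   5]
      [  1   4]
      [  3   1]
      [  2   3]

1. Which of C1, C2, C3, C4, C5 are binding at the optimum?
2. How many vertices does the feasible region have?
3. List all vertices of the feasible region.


1. C3, C4
2. 4
3. (0, 0), (10.33, 0), (10, 1), (0, 3.5)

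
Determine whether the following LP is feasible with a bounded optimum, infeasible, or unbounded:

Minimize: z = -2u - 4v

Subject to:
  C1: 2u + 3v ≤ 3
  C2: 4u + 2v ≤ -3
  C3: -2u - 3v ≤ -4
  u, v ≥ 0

Infeasible (no feasible solution exists)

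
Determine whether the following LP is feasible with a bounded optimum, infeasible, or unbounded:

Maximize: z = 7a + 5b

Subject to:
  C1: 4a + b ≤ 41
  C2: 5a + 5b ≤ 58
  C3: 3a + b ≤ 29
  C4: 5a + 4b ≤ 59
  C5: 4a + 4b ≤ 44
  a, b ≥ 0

Feasible with a bounded optimal solution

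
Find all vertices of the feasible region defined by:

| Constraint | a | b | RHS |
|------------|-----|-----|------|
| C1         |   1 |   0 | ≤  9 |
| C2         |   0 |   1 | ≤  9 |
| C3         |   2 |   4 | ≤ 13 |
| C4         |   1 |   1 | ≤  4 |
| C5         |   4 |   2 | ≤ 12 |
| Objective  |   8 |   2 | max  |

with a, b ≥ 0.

(0, 0), (3, 0), (2, 2), (1.5, 2.5), (0, 3.25)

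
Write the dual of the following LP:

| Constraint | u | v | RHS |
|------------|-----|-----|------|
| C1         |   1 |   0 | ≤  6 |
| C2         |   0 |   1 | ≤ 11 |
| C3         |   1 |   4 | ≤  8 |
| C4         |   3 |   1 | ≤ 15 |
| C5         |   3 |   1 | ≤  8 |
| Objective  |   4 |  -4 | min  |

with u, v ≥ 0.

Primal min cᵀx s.t. Ax ≤ b, x ≥ 0  →  Dual max −bᵀy s.t. Aᵀy ≥ −c, y ≥ 0.

Maximize: z = -6y1 - 11y2 - 8y3 - 15y4 - 8y5

Subject to:
  y1 + y3 + 3y4 + 3y5 ≥ -4
  y2 + 4y3 + y4 + y5 ≥ 4
  y1, y2, y3, y4, y5 ≥ 0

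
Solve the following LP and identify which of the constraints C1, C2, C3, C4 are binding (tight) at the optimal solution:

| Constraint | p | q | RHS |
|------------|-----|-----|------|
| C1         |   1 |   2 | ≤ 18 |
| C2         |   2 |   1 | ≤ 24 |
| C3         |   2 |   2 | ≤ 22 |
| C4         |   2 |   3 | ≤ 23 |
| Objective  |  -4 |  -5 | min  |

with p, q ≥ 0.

At p = 10, q = 1, compute slack b - a·x for each constraint:
  C1: 18 − 12 = 6  (slack)
  C2: 24 − 21 = 3  (slack)
  C3: 22 − 22 = 0  (binding)
  C4: 23 − 23 = 0  (binding)

Optimal: p = 10, q = 1
Binding: C3, C4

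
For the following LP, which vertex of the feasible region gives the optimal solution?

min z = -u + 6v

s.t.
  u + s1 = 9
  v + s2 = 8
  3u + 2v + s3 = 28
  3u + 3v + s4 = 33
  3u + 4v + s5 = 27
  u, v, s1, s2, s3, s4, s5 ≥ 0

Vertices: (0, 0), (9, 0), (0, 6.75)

Evaluate the objective at each vertex of the feasible region:
  z(0, 0) = 0
  z(9, 0) = -9  ←
  z(0, 6.75) = 40.5
The minimum is at u = 9, v = 0.

(9, 0)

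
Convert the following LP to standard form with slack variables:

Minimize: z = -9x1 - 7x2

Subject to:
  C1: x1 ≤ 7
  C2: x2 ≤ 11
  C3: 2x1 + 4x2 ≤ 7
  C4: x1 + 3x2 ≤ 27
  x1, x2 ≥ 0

min z = -9x1 - 7x2

s.t.
  x1 + s1 = 7
  x2 + s2 = 11
  2x1 + 4x2 + s3 = 7
  x1 + 3x2 + s4 = 27
  x1, x2, s1, s2, s3, s4 ≥ 0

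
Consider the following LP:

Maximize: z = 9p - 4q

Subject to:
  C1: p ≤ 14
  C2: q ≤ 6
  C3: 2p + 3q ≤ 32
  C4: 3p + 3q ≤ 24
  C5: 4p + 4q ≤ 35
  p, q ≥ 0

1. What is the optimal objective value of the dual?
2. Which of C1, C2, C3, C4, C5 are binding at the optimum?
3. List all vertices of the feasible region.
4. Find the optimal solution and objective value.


1. 72
2. C4
3. (0, 0), (8, 0), (2, 6), (0, 6)
4. p = 8, q = 0, z = 72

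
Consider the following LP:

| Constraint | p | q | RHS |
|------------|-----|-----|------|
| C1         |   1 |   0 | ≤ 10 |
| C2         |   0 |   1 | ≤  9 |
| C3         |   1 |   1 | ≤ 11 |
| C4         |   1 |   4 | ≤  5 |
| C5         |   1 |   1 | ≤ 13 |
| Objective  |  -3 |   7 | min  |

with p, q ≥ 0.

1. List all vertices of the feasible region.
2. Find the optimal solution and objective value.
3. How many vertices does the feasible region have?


1. (0, 0), (5, 0), (0, 1.25)
2. p = 5, q = 0, z = -15
3. 3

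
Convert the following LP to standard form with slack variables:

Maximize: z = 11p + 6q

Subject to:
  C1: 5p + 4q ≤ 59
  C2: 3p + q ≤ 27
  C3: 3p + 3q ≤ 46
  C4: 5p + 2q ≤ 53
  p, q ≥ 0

max z = 11p + 6q

s.t.
  5p + 4q + s1 = 59
  3p + q + s2 = 27
  3p + 3q + s3 = 46
  5p + 2q + s4 = 53
  p, q, s1, s2, s3, s4 ≥ 0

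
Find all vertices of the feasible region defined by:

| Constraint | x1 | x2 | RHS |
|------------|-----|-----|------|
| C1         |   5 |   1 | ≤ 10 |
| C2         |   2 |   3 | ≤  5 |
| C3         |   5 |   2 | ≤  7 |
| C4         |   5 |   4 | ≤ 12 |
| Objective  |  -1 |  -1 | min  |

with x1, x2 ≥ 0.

(0, 0), (1.4, 0), (1, 1), (0, 1.667)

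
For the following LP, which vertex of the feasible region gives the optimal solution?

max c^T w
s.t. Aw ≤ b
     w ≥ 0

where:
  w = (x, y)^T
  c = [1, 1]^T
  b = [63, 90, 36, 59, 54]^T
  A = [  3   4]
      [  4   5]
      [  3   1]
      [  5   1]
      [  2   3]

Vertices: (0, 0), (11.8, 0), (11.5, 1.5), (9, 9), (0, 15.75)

Evaluate the objective at each vertex of the feasible region:
  z(0, 0) = 0
  z(11.8, 0) = 11.8
  z(11.5, 1.5) = 13
  z(9, 9) = 18  ←
  z(0, 15.75) = 15.75
The maximum is at x = 9, y = 9.

(9, 9)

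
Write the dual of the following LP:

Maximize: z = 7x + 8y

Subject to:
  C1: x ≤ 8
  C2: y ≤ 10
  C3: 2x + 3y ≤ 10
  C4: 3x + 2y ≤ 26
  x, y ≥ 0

Primal max cᵀx s.t. Ax ≤ b, x ≥ 0  →  Dual min bᵀy s.t. Aᵀy ≥ c, y ≥ 0.

Minimize: z = 8y1 + 10y2 + 10y3 + 26y4

Subject to:
  y1 + 2y3 + 3y4 ≥ 7
  y2 + 3y3 + 2y4 ≥ 8
  y1, y2, y3, y4 ≥ 0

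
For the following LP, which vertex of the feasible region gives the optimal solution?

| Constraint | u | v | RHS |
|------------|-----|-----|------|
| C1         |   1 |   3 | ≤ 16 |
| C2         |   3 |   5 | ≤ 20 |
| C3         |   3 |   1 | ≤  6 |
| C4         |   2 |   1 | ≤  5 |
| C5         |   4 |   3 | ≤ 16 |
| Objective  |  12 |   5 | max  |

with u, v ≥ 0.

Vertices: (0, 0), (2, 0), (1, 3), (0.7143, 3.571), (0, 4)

Evaluate the objective at each vertex of the feasible region:
  z(0, 0) = 0
  z(2, 0) = 24
  z(1, 3) = 27  ←
  z(0.7143, 3.571) = 26.43
  z(0, 4) = 20
The maximum is at u = 1, v = 3.

(1, 3)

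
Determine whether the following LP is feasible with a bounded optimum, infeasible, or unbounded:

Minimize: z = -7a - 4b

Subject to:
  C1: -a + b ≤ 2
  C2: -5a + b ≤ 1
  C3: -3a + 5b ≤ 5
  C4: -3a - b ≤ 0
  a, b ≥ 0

Unbounded (objective can decrease without bound)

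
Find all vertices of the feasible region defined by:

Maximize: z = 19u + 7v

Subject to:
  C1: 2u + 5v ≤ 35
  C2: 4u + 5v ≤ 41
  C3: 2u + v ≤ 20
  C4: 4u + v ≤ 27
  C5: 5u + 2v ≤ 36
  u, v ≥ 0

(0, 0), (6.75, 0), (6, 3), (5.765, 3.588), (3, 5.8), (0, 7)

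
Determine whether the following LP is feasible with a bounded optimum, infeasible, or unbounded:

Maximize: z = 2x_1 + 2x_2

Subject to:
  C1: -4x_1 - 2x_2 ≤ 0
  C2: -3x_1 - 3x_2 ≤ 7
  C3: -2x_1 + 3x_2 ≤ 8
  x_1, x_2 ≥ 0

Unbounded (objective can increase without bound)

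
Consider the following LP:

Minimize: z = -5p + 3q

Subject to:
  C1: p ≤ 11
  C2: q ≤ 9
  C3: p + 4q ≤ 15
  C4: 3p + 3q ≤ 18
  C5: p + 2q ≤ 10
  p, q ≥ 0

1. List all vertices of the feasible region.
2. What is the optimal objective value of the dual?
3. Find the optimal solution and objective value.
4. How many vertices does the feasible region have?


1. (0, 0), (6, 0), (3, 3), (0, 3.75)
2. -30
3. p = 6, q = 0, z = -30
4. 4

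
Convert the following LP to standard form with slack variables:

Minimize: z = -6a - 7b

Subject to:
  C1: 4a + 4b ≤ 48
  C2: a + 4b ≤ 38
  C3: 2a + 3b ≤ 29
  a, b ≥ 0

min z = -6a - 7b

s.t.
  4a + 4b + s1 = 48
  a + 4b + s2 = 38
  2a + 3b + s3 = 29
  a, b, s1, s2, s3 ≥ 0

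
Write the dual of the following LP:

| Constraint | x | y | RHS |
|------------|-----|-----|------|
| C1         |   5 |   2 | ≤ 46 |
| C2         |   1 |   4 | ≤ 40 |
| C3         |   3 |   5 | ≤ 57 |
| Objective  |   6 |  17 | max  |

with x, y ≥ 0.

Primal max cᵀx s.t. Ax ≤ b, x ≥ 0  →  Dual min bᵀy s.t. Aᵀy ≥ c, y ≥ 0.

Minimize: z = 46y1 + 40y2 + 57y3

Subject to:
  5y1 + y2 + 3y3 ≥ 6
  2y1 + 4y2 + 5y3 ≥ 17
  y1, y2, y3 ≥ 0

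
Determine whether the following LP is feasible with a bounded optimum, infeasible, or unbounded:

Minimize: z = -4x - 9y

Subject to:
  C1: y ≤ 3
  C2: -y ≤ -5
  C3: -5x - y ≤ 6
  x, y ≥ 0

Infeasible (no feasible solution exists)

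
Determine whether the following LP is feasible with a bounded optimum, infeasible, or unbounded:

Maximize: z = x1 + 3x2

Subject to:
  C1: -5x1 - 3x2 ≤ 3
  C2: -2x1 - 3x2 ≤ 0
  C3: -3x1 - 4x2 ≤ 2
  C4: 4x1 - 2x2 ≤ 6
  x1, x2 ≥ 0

Unbounded (objective can increase without bound)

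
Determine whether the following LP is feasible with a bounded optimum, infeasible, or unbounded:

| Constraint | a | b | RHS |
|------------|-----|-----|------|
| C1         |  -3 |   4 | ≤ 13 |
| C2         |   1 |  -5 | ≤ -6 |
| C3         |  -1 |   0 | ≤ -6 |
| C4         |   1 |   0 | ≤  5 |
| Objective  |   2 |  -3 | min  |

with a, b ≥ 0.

Infeasible (no feasible solution exists)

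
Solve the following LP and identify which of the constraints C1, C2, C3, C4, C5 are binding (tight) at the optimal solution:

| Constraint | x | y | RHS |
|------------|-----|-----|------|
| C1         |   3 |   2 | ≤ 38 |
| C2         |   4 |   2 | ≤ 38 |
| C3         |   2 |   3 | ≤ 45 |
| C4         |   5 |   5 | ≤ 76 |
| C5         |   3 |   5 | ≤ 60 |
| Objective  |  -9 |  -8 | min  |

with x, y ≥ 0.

At x = 5, y = 9, compute slack b - a·x for each constraint:
  C1: 38 − 33 = 5  (slack)
  C2: 38 − 38 = 0  (binding)
  C3: 45 − 37 = 8  (slack)
  C4: 76 − 70 = 6  (slack)
  C5: 60 − 60 = 0  (binding)

Optimal: x = 5, y = 9
Binding: C2, C5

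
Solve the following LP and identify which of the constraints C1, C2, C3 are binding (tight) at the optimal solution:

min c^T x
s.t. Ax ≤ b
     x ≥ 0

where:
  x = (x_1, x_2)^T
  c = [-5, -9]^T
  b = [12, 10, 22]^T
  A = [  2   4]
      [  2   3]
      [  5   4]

At x_1 = 2, x_2 = 2, compute slack b - a·x for each constraint:
  C1: 12 − 12 = 0  (binding)
  C2: 10 − 10 = 0  (binding)
  C3: 22 − 18 = 4  (slack)

Optimal: x_1 = 2, x_2 = 2
Binding: C1, C2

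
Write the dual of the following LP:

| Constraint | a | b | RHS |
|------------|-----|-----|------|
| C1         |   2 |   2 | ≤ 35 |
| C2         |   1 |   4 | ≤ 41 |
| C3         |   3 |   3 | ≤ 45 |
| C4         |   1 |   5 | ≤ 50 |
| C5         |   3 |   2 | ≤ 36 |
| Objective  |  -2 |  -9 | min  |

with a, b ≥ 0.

Primal min cᵀx s.t. Ax ≤ b, x ≥ 0  →  Dual max −bᵀy s.t. Aᵀy ≥ −c, y ≥ 0.

Maximize: z = -35y1 - 41y2 - 45y3 - 50y4 - 36y5

Subject to:
  2y1 + y2 + 3y3 + y4 + 3y5 ≥ 2
  2y1 + 4y2 + 3y3 + 5y4 + 2y5 ≥ 9
  y1, y2, y3, y4, y5 ≥ 0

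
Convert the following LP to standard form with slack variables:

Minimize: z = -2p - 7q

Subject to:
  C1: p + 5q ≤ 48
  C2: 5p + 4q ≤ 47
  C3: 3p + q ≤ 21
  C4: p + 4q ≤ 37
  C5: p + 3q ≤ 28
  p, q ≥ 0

min z = -2p - 7q

s.t.
  p + 5q + s1 = 48
  5p + 4q + s2 = 47
  3p + q + s3 = 21
  p + 4q + s4 = 37
  p + 3q + s5 = 28
  p, q, s1, s2, s3, s4, s5 ≥ 0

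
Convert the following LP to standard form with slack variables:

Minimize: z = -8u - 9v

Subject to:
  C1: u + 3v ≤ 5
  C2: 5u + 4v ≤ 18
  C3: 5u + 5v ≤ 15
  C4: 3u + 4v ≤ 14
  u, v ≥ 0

min z = -8u - 9v

s.t.
  u + 3v + s1 = 5
  5u + 4v + s2 = 18
  5u + 5v + s3 = 15
  3u + 4v + s4 = 14
  u, v, s1, s2, s3, s4 ≥ 0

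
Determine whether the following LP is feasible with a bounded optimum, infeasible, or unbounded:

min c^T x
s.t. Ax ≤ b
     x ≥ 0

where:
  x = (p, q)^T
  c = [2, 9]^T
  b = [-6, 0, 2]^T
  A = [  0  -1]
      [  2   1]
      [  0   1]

Infeasible (no feasible solution exists)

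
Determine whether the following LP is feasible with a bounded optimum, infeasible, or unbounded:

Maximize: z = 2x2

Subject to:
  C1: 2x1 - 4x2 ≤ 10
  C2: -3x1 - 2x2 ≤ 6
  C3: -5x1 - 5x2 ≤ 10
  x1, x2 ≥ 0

Unbounded (objective can increase without bound)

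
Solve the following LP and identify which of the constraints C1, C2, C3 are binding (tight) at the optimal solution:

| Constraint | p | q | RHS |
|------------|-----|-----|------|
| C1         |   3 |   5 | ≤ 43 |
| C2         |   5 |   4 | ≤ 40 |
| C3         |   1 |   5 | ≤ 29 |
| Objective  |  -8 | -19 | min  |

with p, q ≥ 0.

At p = 4, q = 5, compute slack b - a·x for each constraint:
  C1: 43 − 37 = 6  (slack)
  C2: 40 − 40 = 0  (binding)
  C3: 29 − 29 = 0  (binding)

Optimal: p = 4, q = 5
Binding: C2, C3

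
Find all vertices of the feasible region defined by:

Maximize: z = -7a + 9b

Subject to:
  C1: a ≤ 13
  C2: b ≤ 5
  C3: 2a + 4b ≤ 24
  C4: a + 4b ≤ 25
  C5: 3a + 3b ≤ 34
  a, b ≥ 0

(0, 0), (11.33, 0), (10.67, 0.6667), (2, 5), (0, 5)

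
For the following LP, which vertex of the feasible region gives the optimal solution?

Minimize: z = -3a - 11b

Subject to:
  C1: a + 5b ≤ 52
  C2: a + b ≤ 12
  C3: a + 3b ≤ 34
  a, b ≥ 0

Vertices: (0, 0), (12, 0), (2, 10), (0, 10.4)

Evaluate the objective at each vertex of the feasible region:
  z(0, 0) = 0
  z(12, 0) = -36
  z(2, 10) = -116  ←
  z(0, 10.4) = -114.4
The minimum is at a = 2, b = 10.

(2, 10)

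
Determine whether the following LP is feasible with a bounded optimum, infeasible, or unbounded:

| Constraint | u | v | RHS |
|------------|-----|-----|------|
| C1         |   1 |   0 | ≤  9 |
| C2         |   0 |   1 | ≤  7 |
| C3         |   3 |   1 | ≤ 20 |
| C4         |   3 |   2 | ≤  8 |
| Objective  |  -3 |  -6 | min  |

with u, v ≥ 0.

Feasible with a bounded optimal solution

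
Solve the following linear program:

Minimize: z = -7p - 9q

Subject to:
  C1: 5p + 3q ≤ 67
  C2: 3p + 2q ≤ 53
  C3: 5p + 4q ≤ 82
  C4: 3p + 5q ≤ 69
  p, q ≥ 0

Evaluate the objective at each vertex of the feasible region:
  z(0, 0) = 0
  z(13.4, 0) = -93.8
  z(8, 9) = -137  ←
  z(0, 13.8) = -124.2
The minimum is at p = 8, q = 9.

p = 8, q = 9, z = -137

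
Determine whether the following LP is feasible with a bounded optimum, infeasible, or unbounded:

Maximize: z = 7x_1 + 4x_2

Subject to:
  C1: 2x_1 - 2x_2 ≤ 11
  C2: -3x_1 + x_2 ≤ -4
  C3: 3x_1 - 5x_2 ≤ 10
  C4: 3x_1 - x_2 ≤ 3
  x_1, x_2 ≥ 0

Infeasible (no feasible solution exists)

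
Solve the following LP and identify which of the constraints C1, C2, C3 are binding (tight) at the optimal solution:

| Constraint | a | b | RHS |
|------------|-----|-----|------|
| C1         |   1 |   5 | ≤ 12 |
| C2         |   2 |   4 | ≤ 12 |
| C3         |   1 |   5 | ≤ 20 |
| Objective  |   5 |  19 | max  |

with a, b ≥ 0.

At a = 2, b = 2, compute slack b - a·x for each constraint:
  C1: 12 − 12 = 0  (binding)
  C2: 12 − 12 = 0  (binding)
  C3: 20 − 12 = 8  (slack)

Optimal: a = 2, b = 2
Binding: C1, C2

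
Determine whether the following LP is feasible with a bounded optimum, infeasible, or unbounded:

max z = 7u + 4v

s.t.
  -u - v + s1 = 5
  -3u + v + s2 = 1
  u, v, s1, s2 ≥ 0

Unbounded (objective can increase without bound)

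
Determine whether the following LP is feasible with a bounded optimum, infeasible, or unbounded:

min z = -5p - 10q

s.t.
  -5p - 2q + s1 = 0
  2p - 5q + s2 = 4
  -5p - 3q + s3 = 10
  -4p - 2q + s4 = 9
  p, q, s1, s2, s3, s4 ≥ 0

Unbounded (objective can decrease without bound)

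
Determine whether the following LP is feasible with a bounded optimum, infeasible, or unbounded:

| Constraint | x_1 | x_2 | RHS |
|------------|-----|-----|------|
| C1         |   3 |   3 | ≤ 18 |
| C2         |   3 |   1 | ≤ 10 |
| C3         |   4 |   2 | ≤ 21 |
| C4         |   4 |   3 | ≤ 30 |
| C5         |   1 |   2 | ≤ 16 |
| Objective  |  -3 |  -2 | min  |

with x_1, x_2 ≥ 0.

Feasible with a bounded optimal solution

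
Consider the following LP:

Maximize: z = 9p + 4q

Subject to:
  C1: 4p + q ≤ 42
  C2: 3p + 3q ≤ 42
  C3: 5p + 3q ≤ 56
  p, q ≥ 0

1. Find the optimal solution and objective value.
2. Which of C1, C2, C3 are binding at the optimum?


1. p = 10, q = 2, z = 98
2. C1, C3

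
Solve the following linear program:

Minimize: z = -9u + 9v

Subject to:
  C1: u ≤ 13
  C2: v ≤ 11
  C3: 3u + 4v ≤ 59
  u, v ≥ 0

Evaluate the objective at each vertex of the feasible region:
  z(0, 0) = 0
  z(13, 0) = -117  ←
  z(13, 5) = -72
  z(5, 11) = 54
  z(0, 11) = 99
The minimum is at u = 13, v = 0.

u = 13, v = 0, z = -117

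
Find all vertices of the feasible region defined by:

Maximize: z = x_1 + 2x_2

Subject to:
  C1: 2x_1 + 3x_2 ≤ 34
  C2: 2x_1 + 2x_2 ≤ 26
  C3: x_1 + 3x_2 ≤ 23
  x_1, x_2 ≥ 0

(0, 0), (13, 0), (8, 5), (0, 7.667)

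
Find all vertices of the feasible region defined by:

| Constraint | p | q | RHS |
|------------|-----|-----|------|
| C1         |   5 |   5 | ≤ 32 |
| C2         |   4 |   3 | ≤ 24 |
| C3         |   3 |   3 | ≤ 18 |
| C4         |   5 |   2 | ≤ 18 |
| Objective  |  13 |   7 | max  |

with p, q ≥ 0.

(0, 0), (3.6, 0), (2, 4), (0, 6)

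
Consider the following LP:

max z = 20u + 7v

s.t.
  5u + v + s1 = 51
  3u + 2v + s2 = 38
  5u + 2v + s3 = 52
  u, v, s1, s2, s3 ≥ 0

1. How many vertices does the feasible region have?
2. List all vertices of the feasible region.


1. 5
2. (0, 0), (10.2, 0), (10, 1), (7, 8.5), (0, 19)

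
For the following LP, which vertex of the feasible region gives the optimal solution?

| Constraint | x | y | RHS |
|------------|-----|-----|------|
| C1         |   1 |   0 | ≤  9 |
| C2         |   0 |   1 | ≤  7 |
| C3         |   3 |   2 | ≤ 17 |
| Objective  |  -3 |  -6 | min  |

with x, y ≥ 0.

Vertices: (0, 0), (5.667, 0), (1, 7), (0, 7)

Evaluate the objective at each vertex of the feasible region:
  z(0, 0) = 0
  z(5.667, 0) = -17
  z(1, 7) = -45  ←
  z(0, 7) = -42
The minimum is at x = 1, y = 7.

(1, 7)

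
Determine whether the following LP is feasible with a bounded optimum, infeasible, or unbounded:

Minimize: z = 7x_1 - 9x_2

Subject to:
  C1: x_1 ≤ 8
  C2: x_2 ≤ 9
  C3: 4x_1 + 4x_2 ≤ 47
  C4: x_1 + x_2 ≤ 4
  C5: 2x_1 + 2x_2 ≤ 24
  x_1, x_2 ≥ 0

Feasible with a bounded optimal solution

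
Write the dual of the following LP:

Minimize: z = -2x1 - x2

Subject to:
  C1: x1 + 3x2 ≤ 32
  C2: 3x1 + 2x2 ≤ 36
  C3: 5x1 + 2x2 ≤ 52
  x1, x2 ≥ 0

Primal min cᵀx s.t. Ax ≤ b, x ≥ 0  →  Dual max −bᵀy s.t. Aᵀy ≥ −c, y ≥ 0.

Maximize: z = -32y1 - 36y2 - 52y3

Subject to:
  y1 + 3y2 + 5y3 ≥ 2
  3y1 + 2y2 + 2y3 ≥ 1
  y1, y2, y3 ≥ 0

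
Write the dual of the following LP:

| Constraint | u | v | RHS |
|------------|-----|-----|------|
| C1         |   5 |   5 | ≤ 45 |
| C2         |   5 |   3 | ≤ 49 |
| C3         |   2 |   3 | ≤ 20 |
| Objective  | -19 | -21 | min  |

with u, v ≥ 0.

Primal min cᵀx s.t. Ax ≤ b, x ≥ 0  →  Dual max −bᵀy s.t. Aᵀy ≥ −c, y ≥ 0.

Maximize: z = -45y1 - 49y2 - 20y3

Subject to:
  5y1 + 5y2 + 2y3 ≥ 19
  5y1 + 3y2 + 3y3 ≥ 21
  y1, y2, y3 ≥ 0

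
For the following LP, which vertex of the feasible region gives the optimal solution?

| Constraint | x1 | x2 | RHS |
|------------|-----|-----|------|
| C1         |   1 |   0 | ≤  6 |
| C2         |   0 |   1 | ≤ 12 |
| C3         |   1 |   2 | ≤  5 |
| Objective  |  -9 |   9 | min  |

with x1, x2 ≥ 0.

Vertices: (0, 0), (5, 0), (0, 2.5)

Evaluate the objective at each vertex of the feasible region:
  z(0, 0) = 0
  z(5, 0) = -45  ←
  z(0, 2.5) = 22.5
The minimum is at x1 = 5, x2 = 0.

(5, 0)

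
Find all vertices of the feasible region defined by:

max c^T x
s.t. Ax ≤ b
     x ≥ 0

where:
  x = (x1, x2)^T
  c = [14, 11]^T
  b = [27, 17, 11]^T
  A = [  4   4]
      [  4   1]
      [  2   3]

(0, 0), (4.25, 0), (4, 1), (0, 3.667)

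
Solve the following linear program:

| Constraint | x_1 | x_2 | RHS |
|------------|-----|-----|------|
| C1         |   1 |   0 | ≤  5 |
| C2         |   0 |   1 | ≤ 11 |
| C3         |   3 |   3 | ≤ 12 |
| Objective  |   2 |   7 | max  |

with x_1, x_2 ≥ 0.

Evaluate the objective at each vertex of the feasible region:
  z(0, 0) = 0
  z(4, 0) = 8
  z(0, 4) = 28  ←
The maximum is at x_1 = 0, x_2 = 4.

x_1 = 0, x_2 = 4, z = 28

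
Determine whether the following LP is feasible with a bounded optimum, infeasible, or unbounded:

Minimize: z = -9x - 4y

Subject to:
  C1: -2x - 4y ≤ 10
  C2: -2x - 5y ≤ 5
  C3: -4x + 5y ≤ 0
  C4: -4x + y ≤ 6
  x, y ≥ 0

Unbounded (objective can decrease without bound)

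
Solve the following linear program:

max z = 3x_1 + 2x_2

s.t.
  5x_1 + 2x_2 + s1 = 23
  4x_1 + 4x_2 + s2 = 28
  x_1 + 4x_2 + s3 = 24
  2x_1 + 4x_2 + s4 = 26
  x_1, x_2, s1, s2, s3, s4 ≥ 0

Evaluate the objective at each vertex of the feasible region:
  z(0, 0) = 0
  z(4.6, 0) = 13.8
  z(3, 4) = 17  ←
  z(1.333, 5.667) = 15.33
  z(0, 6) = 12
The maximum is at x_1 = 3, x_2 = 4.

x_1 = 3, x_2 = 4, z = 17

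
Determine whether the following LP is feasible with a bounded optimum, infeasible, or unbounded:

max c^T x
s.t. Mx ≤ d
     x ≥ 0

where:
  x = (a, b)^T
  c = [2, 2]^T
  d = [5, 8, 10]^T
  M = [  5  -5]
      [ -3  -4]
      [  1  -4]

Unbounded (objective can increase without bound)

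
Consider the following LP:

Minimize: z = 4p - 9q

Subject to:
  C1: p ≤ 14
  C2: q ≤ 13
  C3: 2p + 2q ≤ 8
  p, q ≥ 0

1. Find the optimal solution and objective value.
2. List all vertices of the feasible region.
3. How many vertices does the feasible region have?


1. p = 0, q = 4, z = -36
2. (0, 0), (4, 0), (0, 4)
3. 3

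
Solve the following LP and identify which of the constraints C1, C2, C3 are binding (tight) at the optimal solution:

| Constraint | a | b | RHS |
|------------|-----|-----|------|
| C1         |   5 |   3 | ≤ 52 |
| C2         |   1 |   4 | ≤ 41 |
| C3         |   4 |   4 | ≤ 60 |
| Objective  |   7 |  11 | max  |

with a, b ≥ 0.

At a = 5, b = 9, compute slack b - a·x for each constraint:
  C1: 52 − 52 = 0  (binding)
  C2: 41 − 41 = 0  (binding)
  C3: 60 − 56 = 4  (slack)

Optimal: a = 5, b = 9
Binding: C1, C2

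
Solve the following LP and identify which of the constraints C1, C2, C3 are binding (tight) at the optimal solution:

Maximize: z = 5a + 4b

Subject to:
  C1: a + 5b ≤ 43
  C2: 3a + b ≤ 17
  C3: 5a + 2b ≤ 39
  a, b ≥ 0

At a = 3, b = 8, compute slack b - a·x for each constraint:
  C1: 43 − 43 = 0  (binding)
  C2: 17 − 17 = 0  (binding)
  C3: 39 − 31 = 8  (slack)

Optimal: a = 3, b = 8
Binding: C1, C2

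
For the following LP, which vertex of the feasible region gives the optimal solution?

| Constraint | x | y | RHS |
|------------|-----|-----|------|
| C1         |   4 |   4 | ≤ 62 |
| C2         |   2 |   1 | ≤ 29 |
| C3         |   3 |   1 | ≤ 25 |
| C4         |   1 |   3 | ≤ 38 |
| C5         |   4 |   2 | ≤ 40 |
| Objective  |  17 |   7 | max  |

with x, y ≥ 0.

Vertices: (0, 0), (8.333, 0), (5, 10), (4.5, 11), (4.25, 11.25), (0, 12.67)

Evaluate the objective at each vertex of the feasible region:
  z(0, 0) = 0
  z(8.333, 0) = 141.7
  z(5, 10) = 155  ←
  z(4.5, 11) = 153.5
  z(4.25, 11.25) = 151
  z(0, 12.67) = 88.67
The maximum is at x = 5, y = 10.

(5, 10)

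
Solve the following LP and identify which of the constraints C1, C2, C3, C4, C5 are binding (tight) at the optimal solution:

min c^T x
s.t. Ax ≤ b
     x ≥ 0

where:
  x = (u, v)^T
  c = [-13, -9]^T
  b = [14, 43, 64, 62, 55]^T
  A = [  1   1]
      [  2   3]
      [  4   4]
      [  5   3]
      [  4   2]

At u = 10, v = 4, compute slack b - a·x for each constraint:
  C1: 14 − 14 = 0  (binding)
  C2: 43 − 32 = 11  (slack)
  C3: 64 − 56 = 8  (slack)
  C4: 62 − 62 = 0  (binding)
  C5: 55 − 48 = 7  (slack)

Optimal: u = 10, v = 4
Binding: C1, C4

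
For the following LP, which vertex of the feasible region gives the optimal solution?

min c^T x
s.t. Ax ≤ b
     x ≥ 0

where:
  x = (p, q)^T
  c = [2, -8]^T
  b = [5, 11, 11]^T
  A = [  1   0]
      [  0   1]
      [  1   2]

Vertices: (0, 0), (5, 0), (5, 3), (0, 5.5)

Evaluate the objective at each vertex of the feasible region:
  z(0, 0) = 0
  z(5, 0) = 10
  z(5, 3) = -14
  z(0, 5.5) = -44  ←
The minimum is at p = 0, q = 5.5.

(0, 5.5)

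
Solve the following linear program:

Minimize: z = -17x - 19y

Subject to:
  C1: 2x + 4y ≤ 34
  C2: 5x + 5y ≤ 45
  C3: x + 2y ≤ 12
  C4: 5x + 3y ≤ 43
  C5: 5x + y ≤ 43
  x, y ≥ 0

Evaluate the objective at each vertex of the feasible region:
  z(0, 0) = 0
  z(8.6, 0) = -146.2
  z(8, 1) = -155
  z(6, 3) = -159  ←
  z(0, 6) = -114
The minimum is at x = 6, y = 3.

x = 6, y = 3, z = -159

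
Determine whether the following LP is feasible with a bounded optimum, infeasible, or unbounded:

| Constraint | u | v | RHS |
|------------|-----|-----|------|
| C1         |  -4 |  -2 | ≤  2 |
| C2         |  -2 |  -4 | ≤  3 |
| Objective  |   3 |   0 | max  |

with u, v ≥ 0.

Unbounded (objective can increase without bound)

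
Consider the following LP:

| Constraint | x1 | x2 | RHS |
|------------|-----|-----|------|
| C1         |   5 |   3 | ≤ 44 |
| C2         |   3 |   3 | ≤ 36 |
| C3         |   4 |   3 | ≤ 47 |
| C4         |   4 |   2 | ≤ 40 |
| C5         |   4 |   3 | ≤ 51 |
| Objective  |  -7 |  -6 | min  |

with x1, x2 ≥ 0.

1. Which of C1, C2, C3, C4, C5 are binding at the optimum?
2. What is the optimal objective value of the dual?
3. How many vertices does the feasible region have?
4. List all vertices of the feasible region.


1. C1, C2
2. -76
3. 4
4. (0, 0), (8.8, 0), (4, 8), (0, 12)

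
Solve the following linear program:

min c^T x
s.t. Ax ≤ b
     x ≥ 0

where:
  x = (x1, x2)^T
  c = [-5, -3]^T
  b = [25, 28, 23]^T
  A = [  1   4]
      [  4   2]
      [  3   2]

Evaluate the objective at each vertex of the feasible region:
  z(0, 0) = 0
  z(7, 0) = -35
  z(5, 4) = -37  ←
  z(4.2, 5.2) = -36.6
  z(0, 6.25) = -18.75
The minimum is at x1 = 5, x2 = 4.

x1 = 5, x2 = 4, z = -37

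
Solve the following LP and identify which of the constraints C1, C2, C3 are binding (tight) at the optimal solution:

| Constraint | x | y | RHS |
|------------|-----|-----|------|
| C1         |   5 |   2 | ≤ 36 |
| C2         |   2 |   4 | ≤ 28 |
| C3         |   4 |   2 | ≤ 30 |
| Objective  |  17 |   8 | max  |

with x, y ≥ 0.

At x = 6, y = 3, compute slack b - a·x for each constraint:
  C1: 36 − 36 = 0  (binding)
  C2: 28 − 24 = 4  (slack)
  C3: 30 − 30 = 0  (binding)

Optimal: x = 6, y = 3
Binding: C1, C3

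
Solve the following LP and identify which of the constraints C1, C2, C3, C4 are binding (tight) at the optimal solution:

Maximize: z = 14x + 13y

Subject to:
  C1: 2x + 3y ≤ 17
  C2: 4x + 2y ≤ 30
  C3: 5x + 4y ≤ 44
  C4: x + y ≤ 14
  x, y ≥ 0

At x = 7, y = 1, compute slack b - a·x for each constraint:
  C1: 17 − 17 = 0  (binding)
  C2: 30 − 30 = 0  (binding)
  C3: 44 − 39 = 5  (slack)
  C4: 14 − 8 = 6  (slack)

Optimal: x = 7, y = 1
Binding: C1, C2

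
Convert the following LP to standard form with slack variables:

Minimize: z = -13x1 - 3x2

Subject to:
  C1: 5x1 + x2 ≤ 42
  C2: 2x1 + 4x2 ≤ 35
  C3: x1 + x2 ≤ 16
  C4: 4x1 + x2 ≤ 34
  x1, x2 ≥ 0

min z = -13x1 - 3x2

s.t.
  5x1 + x2 + s1 = 42
  2x1 + 4x2 + s2 = 35
  x1 + x2 + s3 = 16
  4x1 + x2 + s4 = 34
  x1, x2, s1, s2, s3, s4 ≥ 0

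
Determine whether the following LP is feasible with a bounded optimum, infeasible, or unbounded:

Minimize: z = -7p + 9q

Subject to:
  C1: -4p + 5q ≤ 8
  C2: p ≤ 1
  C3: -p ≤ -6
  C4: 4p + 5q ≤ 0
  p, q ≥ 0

Infeasible (no feasible solution exists)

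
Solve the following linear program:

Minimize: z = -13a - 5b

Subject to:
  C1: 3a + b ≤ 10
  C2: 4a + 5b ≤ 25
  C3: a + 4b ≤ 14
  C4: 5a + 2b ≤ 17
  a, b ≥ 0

Evaluate the objective at each vertex of the feasible region:
  z(0, 0) = 0
  z(3.333, 0) = -43.33
  z(3, 1) = -44  ←
  z(2.222, 2.944) = -43.61
  z(0, 3.5) = -17.5
The minimum is at a = 3, b = 1.

a = 3, b = 1, z = -44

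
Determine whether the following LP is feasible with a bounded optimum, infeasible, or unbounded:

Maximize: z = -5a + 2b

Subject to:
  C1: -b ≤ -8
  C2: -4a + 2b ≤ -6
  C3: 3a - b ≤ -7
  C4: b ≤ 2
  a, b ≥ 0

Infeasible (no feasible solution exists)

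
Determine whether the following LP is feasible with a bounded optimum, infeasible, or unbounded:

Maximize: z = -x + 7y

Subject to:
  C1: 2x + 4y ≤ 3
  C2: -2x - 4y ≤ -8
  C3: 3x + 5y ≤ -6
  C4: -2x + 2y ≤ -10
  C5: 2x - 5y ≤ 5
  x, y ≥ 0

Infeasible (no feasible solution exists)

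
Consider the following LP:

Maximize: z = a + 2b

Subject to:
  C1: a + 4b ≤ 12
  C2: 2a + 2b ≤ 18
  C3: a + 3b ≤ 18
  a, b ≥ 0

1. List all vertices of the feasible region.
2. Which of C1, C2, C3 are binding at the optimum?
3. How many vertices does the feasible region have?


1. (0, 0), (9, 0), (8, 1), (0, 3)
2. C1, C2
3. 4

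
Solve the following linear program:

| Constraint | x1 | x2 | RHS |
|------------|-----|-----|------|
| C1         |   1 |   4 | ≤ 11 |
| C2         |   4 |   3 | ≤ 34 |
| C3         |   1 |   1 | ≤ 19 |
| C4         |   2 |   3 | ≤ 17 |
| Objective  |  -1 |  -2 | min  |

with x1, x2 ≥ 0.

Evaluate the objective at each vertex of the feasible region:
  z(0, 0) = 0
  z(8.5, 0) = -8.5
  z(7, 1) = -9  ←
  z(0, 2.75) = -5.5
The minimum is at x1 = 7, x2 = 1.

x1 = 7, x2 = 1, z = -9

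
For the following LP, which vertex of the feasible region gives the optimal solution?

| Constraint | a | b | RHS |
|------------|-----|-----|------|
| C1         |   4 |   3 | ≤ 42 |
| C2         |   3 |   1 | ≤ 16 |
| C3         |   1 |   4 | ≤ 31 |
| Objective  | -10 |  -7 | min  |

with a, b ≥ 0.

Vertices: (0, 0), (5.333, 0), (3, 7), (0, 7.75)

Evaluate the objective at each vertex of the feasible region:
  z(0, 0) = 0
  z(5.333, 0) = -53.33
  z(3, 7) = -79  ←
  z(0, 7.75) = -54.25
The minimum is at a = 3, b = 7.

(3, 7)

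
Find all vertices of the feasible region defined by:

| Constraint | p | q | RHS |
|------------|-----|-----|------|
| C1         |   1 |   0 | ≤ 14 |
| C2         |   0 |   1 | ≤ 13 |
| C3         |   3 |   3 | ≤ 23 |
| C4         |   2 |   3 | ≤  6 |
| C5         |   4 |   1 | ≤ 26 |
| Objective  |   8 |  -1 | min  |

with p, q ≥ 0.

(0, 0), (3, 0), (0, 2)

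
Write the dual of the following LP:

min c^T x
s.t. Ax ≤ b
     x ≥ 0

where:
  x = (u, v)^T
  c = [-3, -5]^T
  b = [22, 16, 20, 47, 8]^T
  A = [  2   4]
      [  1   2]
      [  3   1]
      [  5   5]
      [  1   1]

Primal min cᵀx s.t. Ax ≤ b, x ≥ 0  →  Dual max −bᵀy s.t. Aᵀy ≥ −c, y ≥ 0.

Maximize: z = -22y1 - 16y2 - 20y3 - 47y4 - 8y5

Subject to:
  2y1 + y2 + 3y3 + 5y4 + y5 ≥ 3
  4y1 + 2y2 + y3 + 5y4 + y5 ≥ 5
  y1, y2, y3, y4, y5 ≥ 0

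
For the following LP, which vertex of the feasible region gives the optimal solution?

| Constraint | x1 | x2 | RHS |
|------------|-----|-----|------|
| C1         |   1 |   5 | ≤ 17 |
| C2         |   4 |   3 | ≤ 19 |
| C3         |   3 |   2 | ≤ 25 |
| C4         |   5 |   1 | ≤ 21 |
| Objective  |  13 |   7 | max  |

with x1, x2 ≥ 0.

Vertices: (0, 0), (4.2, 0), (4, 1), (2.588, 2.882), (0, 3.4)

Evaluate the objective at each vertex of the feasible region:
  z(0, 0) = 0
  z(4.2, 0) = 54.6
  z(4, 1) = 59  ←
  z(2.588, 2.882) = 53.82
  z(0, 3.4) = 23.8
The maximum is at x1 = 4, x2 = 1.

(4, 1)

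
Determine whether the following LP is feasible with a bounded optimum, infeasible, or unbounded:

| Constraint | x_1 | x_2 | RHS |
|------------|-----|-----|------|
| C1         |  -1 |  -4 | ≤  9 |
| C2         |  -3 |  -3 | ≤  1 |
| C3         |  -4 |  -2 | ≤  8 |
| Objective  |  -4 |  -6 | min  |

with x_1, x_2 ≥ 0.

Unbounded (objective can decrease without bound)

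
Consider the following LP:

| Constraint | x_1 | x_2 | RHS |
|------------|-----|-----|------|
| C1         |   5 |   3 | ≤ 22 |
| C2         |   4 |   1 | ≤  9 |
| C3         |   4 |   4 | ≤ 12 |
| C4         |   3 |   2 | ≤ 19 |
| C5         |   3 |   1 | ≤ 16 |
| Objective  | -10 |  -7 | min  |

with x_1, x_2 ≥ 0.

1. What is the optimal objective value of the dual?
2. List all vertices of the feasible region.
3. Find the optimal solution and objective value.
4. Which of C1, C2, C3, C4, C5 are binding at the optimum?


1. -27
2. (0, 0), (2.25, 0), (2, 1), (0, 3)
3. x_1 = 2, x_2 = 1, z = -27
4. C2, C3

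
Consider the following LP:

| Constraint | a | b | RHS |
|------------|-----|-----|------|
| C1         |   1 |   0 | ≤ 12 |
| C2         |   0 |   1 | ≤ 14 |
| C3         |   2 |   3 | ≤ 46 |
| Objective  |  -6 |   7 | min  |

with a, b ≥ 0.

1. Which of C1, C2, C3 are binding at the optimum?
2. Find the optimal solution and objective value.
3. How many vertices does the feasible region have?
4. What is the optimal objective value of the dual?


1. C1
2. a = 12, b = 0, z = -72
3. 5
4. -72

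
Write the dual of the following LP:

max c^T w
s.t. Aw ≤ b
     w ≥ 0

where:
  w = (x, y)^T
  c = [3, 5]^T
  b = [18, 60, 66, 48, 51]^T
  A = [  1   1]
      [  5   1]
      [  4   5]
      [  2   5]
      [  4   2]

Primal max cᵀx s.t. Ax ≤ b, x ≥ 0  →  Dual min bᵀy s.t. Aᵀy ≥ c, y ≥ 0.

Minimize: z = 18y1 + 60y2 + 66y3 + 48y4 + 51y5

Subject to:
  y1 + 5y2 + 4y3 + 2y4 + 4y5 ≥ 3
  y1 + y2 + 5y3 + 5y4 + 2y5 ≥ 5
  y1, y2, y3, y4, y5 ≥ 0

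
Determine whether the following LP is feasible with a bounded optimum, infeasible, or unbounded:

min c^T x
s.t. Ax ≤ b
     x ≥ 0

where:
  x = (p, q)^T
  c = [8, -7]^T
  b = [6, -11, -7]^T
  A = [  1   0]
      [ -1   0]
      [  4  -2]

Infeasible (no feasible solution exists)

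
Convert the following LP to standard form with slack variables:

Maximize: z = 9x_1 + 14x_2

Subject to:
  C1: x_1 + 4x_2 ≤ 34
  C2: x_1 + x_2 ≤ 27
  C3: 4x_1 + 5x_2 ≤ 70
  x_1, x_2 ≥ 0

max z = 9x_1 + 14x_2

s.t.
  x_1 + 4x_2 + s1 = 34
  x_1 + x_2 + s2 = 27
  4x_1 + 5x_2 + s3 = 70
  x_1, x_2, s1, s2, s3 ≥ 0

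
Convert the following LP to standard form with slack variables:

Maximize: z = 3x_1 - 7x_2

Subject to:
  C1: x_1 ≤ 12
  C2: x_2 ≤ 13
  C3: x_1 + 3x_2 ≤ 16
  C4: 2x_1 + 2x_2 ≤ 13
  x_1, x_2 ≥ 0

max z = 3x_1 - 7x_2

s.t.
  x_1 + s1 = 12
  x_2 + s2 = 13
  x_1 + 3x_2 + s3 = 16
  2x_1 + 2x_2 + s4 = 13
  x_1, x_2, s1, s2, s3, s4 ≥ 0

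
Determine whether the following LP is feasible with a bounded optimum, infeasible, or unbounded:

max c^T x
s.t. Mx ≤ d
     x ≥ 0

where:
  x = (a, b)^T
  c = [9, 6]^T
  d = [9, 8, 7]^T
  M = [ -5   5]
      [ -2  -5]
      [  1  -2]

Unbounded (objective can increase without bound)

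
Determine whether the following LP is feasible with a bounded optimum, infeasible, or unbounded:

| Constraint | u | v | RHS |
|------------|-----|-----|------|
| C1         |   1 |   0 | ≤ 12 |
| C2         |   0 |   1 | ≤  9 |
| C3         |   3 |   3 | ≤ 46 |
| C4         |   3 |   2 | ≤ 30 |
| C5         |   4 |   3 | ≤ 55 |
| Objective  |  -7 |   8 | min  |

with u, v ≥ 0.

Feasible with a bounded optimal solution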